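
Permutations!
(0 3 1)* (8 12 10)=(0 3 1)(8 12 10)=[3, 0, 2, 1, 4, 5, 6, 7, 12, 9, 8, 11, 10]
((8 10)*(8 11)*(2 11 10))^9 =(11) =((2 11 8))^9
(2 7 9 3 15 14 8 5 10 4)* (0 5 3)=(0 5 10 4 2 7 9)(3 15 14 8)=[5, 1, 7, 15, 2, 10, 6, 9, 3, 0, 4, 11, 12, 13, 8, 14]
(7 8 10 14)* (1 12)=(1 12)(7 8 10 14)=[0, 12, 2, 3, 4, 5, 6, 8, 10, 9, 14, 11, 1, 13, 7]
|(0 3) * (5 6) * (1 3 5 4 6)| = |(0 5 1 3)(4 6)| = 4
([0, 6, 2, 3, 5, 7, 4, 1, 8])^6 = (8)(1 6 4 5 7)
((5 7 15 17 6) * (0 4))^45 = ((0 4)(5 7 15 17 6))^45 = (17)(0 4)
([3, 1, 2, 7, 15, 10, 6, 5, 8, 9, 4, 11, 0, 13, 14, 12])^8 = [0, 1, 2, 3, 4, 5, 6, 7, 8, 9, 10, 11, 12, 13, 14, 15]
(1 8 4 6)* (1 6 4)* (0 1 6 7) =(0 1 8 6 7) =[1, 8, 2, 3, 4, 5, 7, 0, 6]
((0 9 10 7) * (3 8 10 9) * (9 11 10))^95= (0 11 3 10 8 7 9)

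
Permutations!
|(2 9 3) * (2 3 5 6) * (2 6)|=|(2 9 5)|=3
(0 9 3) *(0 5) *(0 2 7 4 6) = [9, 1, 7, 5, 6, 2, 0, 4, 8, 3] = (0 9 3 5 2 7 4 6)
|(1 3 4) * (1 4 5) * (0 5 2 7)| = |(0 5 1 3 2 7)| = 6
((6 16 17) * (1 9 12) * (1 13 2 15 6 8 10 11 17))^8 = (17) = ((1 9 12 13 2 15 6 16)(8 10 11 17))^8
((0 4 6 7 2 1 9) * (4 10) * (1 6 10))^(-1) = ((0 1 9)(2 6 7)(4 10))^(-1) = (0 9 1)(2 7 6)(4 10)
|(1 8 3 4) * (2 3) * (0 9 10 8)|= 8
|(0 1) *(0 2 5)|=4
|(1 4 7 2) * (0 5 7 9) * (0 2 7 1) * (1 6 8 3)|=9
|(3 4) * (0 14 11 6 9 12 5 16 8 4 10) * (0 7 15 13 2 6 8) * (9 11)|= 30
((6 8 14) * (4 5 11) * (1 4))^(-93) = (14)(1 11 5 4)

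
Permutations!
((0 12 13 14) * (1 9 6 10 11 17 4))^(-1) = (0 14 13 12)(1 4 17 11 10 6 9) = ((0 12 13 14)(1 9 6 10 11 17 4))^(-1)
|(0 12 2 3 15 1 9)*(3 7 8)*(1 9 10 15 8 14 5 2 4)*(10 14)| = |(0 12 4 1 14 5 2 7 10 15 9)(3 8)| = 22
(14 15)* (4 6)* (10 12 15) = (4 6)(10 12 15 14) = [0, 1, 2, 3, 6, 5, 4, 7, 8, 9, 12, 11, 15, 13, 10, 14]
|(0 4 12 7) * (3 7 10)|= |(0 4 12 10 3 7)|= 6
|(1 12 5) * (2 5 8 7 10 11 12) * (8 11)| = |(1 2 5)(7 10 8)(11 12)| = 6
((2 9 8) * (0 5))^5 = ((0 5)(2 9 8))^5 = (0 5)(2 8 9)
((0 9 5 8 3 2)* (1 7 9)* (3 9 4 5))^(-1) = ((0 1 7 4 5 8 9 3 2))^(-1) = (0 2 3 9 8 5 4 7 1)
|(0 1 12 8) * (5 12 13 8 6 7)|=4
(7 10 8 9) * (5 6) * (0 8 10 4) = (10)(0 8 9 7 4)(5 6) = [8, 1, 2, 3, 0, 6, 5, 4, 9, 7, 10]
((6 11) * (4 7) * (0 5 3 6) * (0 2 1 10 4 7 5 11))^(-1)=((0 11 2 1 10 4 5 3 6))^(-1)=(0 6 3 5 4 10 1 2 11)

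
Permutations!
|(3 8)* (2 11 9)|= 6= |(2 11 9)(3 8)|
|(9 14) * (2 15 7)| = |(2 15 7)(9 14)| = 6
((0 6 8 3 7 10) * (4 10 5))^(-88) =(10)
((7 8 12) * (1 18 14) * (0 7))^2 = (0 8)(1 14 18)(7 12)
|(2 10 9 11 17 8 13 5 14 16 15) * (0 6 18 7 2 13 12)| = 55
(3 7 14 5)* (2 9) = [0, 1, 9, 7, 4, 3, 6, 14, 8, 2, 10, 11, 12, 13, 5] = (2 9)(3 7 14 5)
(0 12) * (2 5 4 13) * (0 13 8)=[12, 1, 5, 3, 8, 4, 6, 7, 0, 9, 10, 11, 13, 2]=(0 12 13 2 5 4 8)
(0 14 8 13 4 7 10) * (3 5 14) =[3, 1, 2, 5, 7, 14, 6, 10, 13, 9, 0, 11, 12, 4, 8] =(0 3 5 14 8 13 4 7 10)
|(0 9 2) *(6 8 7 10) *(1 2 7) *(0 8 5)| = |(0 9 7 10 6 5)(1 2 8)| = 6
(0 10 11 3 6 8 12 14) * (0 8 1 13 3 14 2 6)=(0 10 11 14 8 12 2 6 1 13 3)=[10, 13, 6, 0, 4, 5, 1, 7, 12, 9, 11, 14, 2, 3, 8]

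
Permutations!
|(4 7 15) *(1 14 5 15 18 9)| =8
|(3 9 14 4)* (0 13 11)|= |(0 13 11)(3 9 14 4)|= 12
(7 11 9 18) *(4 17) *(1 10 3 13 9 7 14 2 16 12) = (1 10 3 13 9 18 14 2 16 12)(4 17)(7 11) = [0, 10, 16, 13, 17, 5, 6, 11, 8, 18, 3, 7, 1, 9, 2, 15, 12, 4, 14]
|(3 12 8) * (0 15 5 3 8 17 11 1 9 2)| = |(0 15 5 3 12 17 11 1 9 2)| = 10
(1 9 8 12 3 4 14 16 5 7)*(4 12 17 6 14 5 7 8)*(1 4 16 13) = [0, 9, 2, 12, 5, 8, 14, 4, 17, 16, 10, 11, 3, 1, 13, 15, 7, 6] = (1 9 16 7 4 5 8 17 6 14 13)(3 12)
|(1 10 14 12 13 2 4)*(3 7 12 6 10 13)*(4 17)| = |(1 13 2 17 4)(3 7 12)(6 10 14)| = 15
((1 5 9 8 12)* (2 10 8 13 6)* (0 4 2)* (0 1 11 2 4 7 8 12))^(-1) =(0 8 7)(1 6 13 9 5)(2 11 12 10)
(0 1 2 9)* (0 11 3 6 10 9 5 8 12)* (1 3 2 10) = [3, 10, 5, 6, 4, 8, 1, 7, 12, 11, 9, 2, 0] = (0 3 6 1 10 9 11 2 5 8 12)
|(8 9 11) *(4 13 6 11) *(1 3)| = |(1 3)(4 13 6 11 8 9)| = 6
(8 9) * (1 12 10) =[0, 12, 2, 3, 4, 5, 6, 7, 9, 8, 1, 11, 10] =(1 12 10)(8 9)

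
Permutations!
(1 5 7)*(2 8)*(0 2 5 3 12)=(0 2 8 5 7 1 3 12)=[2, 3, 8, 12, 4, 7, 6, 1, 5, 9, 10, 11, 0]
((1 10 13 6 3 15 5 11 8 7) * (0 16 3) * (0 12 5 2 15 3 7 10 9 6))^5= ((0 16 7 1 9 6 12 5 11 8 10 13)(2 15))^5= (0 6 10 1 11 16 12 13 9 8 7 5)(2 15)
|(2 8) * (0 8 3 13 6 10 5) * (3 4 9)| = |(0 8 2 4 9 3 13 6 10 5)| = 10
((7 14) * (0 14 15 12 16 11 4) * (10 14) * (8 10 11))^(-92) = (0 11 4)(7 14 10 8 16 12 15)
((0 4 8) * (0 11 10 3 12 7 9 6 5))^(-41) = ((0 4 8 11 10 3 12 7 9 6 5))^(-41) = (0 11 12 6 4 10 7 5 8 3 9)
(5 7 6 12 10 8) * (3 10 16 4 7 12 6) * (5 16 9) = [0, 1, 2, 10, 7, 12, 6, 3, 16, 5, 8, 11, 9, 13, 14, 15, 4] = (3 10 8 16 4 7)(5 12 9)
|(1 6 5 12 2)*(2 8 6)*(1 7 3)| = 4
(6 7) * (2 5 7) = (2 5 7 6) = [0, 1, 5, 3, 4, 7, 2, 6]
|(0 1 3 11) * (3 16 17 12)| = |(0 1 16 17 12 3 11)| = 7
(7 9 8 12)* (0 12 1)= [12, 0, 2, 3, 4, 5, 6, 9, 1, 8, 10, 11, 7]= (0 12 7 9 8 1)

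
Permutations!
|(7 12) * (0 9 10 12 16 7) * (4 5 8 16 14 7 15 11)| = |(0 9 10 12)(4 5 8 16 15 11)(7 14)| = 12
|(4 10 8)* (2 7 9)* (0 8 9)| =7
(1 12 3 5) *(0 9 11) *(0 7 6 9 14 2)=(0 14 2)(1 12 3 5)(6 9 11 7)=[14, 12, 0, 5, 4, 1, 9, 6, 8, 11, 10, 7, 3, 13, 2]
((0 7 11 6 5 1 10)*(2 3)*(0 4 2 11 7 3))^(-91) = (0 2 4 10 1 5 6 11 3)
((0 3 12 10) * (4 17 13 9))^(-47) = (0 3 12 10)(4 17 13 9)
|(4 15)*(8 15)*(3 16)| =|(3 16)(4 8 15)| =6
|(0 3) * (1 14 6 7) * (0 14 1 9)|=|(0 3 14 6 7 9)|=6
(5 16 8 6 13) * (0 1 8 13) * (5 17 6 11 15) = (0 1 8 11 15 5 16 13 17 6) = [1, 8, 2, 3, 4, 16, 0, 7, 11, 9, 10, 15, 12, 17, 14, 5, 13, 6]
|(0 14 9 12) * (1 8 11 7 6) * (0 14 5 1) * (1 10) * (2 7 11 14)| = 11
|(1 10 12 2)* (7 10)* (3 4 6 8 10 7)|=8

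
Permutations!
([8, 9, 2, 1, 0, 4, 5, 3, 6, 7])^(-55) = (1 9 7 3)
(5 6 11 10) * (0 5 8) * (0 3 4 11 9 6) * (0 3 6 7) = (0 5 3 4 11 10 8 6 9 7) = [5, 1, 2, 4, 11, 3, 9, 0, 6, 7, 8, 10]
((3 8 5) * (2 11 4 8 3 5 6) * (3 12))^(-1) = (2 6 8 4 11)(3 12)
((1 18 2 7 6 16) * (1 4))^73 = (1 7 4 2 16 18 6) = ((1 18 2 7 6 16 4))^73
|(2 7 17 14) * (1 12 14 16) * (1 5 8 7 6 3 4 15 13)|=|(1 12 14 2 6 3 4 15 13)(5 8 7 17 16)|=45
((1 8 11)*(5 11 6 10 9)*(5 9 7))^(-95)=(1 10 11 6 5 8 7)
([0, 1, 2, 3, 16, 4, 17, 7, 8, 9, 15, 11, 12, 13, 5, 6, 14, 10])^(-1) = [0, 1, 2, 3, 5, 14, 15, 7, 8, 9, 17, 11, 12, 13, 16, 10, 4, 6]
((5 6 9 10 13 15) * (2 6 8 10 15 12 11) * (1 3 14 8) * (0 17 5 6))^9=(0 12 8 1)(2 13 14 5)(3 17 11 10)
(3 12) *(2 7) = (2 7)(3 12) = [0, 1, 7, 12, 4, 5, 6, 2, 8, 9, 10, 11, 3]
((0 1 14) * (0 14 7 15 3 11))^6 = ((0 1 7 15 3 11))^6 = (15)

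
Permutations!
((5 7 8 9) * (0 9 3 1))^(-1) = (0 1 3 8 7 5 9) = ((0 9 5 7 8 3 1))^(-1)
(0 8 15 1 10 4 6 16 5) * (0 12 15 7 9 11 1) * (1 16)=[8, 10, 2, 3, 6, 12, 1, 9, 7, 11, 4, 16, 15, 13, 14, 0, 5]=(0 8 7 9 11 16 5 12 15)(1 10 4 6)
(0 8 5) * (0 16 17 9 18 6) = (0 8 5 16 17 9 18 6) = [8, 1, 2, 3, 4, 16, 0, 7, 5, 18, 10, 11, 12, 13, 14, 15, 17, 9, 6]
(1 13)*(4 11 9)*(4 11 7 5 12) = (1 13)(4 7 5 12)(9 11) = [0, 13, 2, 3, 7, 12, 6, 5, 8, 11, 10, 9, 4, 1]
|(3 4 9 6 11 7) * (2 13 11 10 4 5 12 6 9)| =|(2 13 11 7 3 5 12 6 10 4)| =10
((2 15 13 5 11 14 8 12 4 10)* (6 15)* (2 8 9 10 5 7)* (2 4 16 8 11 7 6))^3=((4 5 7)(6 15 13)(8 12 16)(9 10 11 14))^3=(16)(9 14 11 10)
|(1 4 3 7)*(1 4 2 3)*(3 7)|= |(1 2 7 4)|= 4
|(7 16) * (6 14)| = 2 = |(6 14)(7 16)|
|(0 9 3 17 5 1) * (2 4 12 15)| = |(0 9 3 17 5 1)(2 4 12 15)| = 12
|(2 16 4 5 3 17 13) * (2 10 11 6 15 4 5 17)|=28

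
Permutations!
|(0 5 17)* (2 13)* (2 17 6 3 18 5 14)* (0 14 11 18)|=12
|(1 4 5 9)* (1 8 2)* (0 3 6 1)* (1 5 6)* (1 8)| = |(0 3 8 2)(1 4 6 5 9)| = 20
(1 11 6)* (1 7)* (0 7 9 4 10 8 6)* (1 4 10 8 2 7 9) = [9, 11, 7, 3, 8, 5, 1, 4, 6, 10, 2, 0] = (0 9 10 2 7 4 8 6 1 11)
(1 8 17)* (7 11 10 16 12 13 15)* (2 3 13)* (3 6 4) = (1 8 17)(2 6 4 3 13 15 7 11 10 16 12) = [0, 8, 6, 13, 3, 5, 4, 11, 17, 9, 16, 10, 2, 15, 14, 7, 12, 1]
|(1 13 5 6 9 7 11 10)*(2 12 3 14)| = |(1 13 5 6 9 7 11 10)(2 12 3 14)| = 8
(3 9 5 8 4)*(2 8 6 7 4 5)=(2 8 5 6 7 4 3 9)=[0, 1, 8, 9, 3, 6, 7, 4, 5, 2]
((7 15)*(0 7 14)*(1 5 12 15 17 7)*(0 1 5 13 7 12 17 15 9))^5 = (17)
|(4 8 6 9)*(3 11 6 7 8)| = |(3 11 6 9 4)(7 8)| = 10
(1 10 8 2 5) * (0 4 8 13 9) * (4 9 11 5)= (0 9)(1 10 13 11 5)(2 4 8)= [9, 10, 4, 3, 8, 1, 6, 7, 2, 0, 13, 5, 12, 11]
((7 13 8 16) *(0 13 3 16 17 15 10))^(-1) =((0 13 8 17 15 10)(3 16 7))^(-1) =(0 10 15 17 8 13)(3 7 16)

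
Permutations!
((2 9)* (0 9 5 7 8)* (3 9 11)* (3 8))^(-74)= (0 11 8)(2 5 7 3 9)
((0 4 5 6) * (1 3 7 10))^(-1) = ((0 4 5 6)(1 3 7 10))^(-1) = (0 6 5 4)(1 10 7 3)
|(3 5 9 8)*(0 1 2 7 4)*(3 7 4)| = |(0 1 2 4)(3 5 9 8 7)| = 20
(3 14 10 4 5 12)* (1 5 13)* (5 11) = (1 11 5 12 3 14 10 4 13) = [0, 11, 2, 14, 13, 12, 6, 7, 8, 9, 4, 5, 3, 1, 10]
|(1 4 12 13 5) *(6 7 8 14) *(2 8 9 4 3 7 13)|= |(1 3 7 9 4 12 2 8 14 6 13 5)|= 12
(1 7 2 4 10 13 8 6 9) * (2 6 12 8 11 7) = [0, 2, 4, 3, 10, 5, 9, 6, 12, 1, 13, 7, 8, 11] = (1 2 4 10 13 11 7 6 9)(8 12)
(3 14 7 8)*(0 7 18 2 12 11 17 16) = (0 7 8 3 14 18 2 12 11 17 16) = [7, 1, 12, 14, 4, 5, 6, 8, 3, 9, 10, 17, 11, 13, 18, 15, 0, 16, 2]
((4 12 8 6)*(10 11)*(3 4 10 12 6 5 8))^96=((3 4 6 10 11 12)(5 8))^96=(12)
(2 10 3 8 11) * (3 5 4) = (2 10 5 4 3 8 11) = [0, 1, 10, 8, 3, 4, 6, 7, 11, 9, 5, 2]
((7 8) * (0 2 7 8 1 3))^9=(8)(0 3 1 7 2)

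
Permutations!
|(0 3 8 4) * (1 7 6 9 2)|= |(0 3 8 4)(1 7 6 9 2)|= 20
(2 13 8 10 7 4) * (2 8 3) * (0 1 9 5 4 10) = (0 1 9 5 4 8)(2 13 3)(7 10) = [1, 9, 13, 2, 8, 4, 6, 10, 0, 5, 7, 11, 12, 3]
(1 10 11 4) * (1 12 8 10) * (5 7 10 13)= (4 12 8 13 5 7 10 11)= [0, 1, 2, 3, 12, 7, 6, 10, 13, 9, 11, 4, 8, 5]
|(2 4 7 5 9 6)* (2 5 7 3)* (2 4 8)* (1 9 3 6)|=|(1 9)(2 8)(3 4 6 5)|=4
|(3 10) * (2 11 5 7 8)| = |(2 11 5 7 8)(3 10)| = 10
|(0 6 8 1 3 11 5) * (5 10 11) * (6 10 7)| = |(0 10 11 7 6 8 1 3 5)| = 9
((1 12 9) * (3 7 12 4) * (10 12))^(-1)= (1 9 12 10 7 3 4)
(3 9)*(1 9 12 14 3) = (1 9)(3 12 14) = [0, 9, 2, 12, 4, 5, 6, 7, 8, 1, 10, 11, 14, 13, 3]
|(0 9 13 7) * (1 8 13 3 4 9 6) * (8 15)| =21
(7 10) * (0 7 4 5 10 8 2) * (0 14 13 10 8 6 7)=(2 14 13 10 4 5 8)(6 7)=[0, 1, 14, 3, 5, 8, 7, 6, 2, 9, 4, 11, 12, 10, 13]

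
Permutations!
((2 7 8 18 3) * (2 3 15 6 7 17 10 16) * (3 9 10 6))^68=(2 6 8 15 9 16 17 7 18 3 10)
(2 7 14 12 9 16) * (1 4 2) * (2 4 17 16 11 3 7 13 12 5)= (1 17 16)(2 13 12 9 11 3 7 14 5)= [0, 17, 13, 7, 4, 2, 6, 14, 8, 11, 10, 3, 9, 12, 5, 15, 1, 16]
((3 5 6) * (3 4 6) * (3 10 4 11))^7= (3 5 10 4 6 11)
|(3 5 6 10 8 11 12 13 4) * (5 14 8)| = |(3 14 8 11 12 13 4)(5 6 10)| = 21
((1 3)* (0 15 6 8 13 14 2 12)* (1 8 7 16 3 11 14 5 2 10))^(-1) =((0 15 6 7 16 3 8 13 5 2 12)(1 11 14 10))^(-1) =(0 12 2 5 13 8 3 16 7 6 15)(1 10 14 11)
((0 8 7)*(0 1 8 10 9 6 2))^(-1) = (0 2 6 9 10)(1 7 8)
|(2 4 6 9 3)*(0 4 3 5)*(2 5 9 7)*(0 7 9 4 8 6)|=20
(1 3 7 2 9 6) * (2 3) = (1 2 9 6)(3 7) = [0, 2, 9, 7, 4, 5, 1, 3, 8, 6]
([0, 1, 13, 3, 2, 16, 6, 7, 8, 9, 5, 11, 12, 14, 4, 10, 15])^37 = (2 13 14 4)(5 16 15 10)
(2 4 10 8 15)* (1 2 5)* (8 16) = [0, 2, 4, 3, 10, 1, 6, 7, 15, 9, 16, 11, 12, 13, 14, 5, 8] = (1 2 4 10 16 8 15 5)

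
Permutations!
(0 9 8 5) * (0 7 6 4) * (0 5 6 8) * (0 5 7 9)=[0, 1, 2, 3, 7, 9, 4, 8, 6, 5]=(4 7 8 6)(5 9)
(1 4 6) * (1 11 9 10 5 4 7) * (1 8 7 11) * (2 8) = (1 11 9 10 5 4 6)(2 8 7) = [0, 11, 8, 3, 6, 4, 1, 2, 7, 10, 5, 9]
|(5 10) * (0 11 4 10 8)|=|(0 11 4 10 5 8)|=6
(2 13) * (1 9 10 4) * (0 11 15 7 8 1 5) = (0 11 15 7 8 1 9 10 4 5)(2 13) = [11, 9, 13, 3, 5, 0, 6, 8, 1, 10, 4, 15, 12, 2, 14, 7]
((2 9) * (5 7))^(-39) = (2 9)(5 7)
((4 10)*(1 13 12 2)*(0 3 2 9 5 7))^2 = (0 2 13 9 7 3 1 12 5)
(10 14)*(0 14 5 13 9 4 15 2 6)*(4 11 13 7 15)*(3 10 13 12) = (0 14 13 9 11 12 3 10 5 7 15 2 6) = [14, 1, 6, 10, 4, 7, 0, 15, 8, 11, 5, 12, 3, 9, 13, 2]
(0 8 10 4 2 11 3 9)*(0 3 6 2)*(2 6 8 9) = [9, 1, 11, 2, 0, 5, 6, 7, 10, 3, 4, 8] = (0 9 3 2 11 8 10 4)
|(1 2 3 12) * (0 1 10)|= |(0 1 2 3 12 10)|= 6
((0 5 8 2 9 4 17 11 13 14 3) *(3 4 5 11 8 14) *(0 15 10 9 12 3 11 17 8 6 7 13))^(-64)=(0 6 13)(2 5 3 4 10)(7 11 17)(8 9 12 14 15)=((0 17 6 7 13 11)(2 12 3 15 10 9 5 14 4 8))^(-64)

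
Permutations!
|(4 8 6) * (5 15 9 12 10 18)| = 6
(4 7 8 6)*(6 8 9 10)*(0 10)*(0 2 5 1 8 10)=(1 8 10 6 4 7 9 2 5)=[0, 8, 5, 3, 7, 1, 4, 9, 10, 2, 6]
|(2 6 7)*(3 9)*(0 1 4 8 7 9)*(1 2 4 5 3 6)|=30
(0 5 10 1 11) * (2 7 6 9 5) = (0 2 7 6 9 5 10 1 11) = [2, 11, 7, 3, 4, 10, 9, 6, 8, 5, 1, 0]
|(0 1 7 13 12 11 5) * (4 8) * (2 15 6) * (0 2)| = 10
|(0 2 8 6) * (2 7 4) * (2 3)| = 7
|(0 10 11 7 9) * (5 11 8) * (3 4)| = 14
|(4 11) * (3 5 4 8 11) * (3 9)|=|(3 5 4 9)(8 11)|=4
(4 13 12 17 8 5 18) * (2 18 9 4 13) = (2 18 13 12 17 8 5 9 4) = [0, 1, 18, 3, 2, 9, 6, 7, 5, 4, 10, 11, 17, 12, 14, 15, 16, 8, 13]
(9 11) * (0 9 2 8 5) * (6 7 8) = (0 9 11 2 6 7 8 5) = [9, 1, 6, 3, 4, 0, 7, 8, 5, 11, 10, 2]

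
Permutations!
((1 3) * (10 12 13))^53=((1 3)(10 12 13))^53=(1 3)(10 13 12)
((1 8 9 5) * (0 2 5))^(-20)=((0 2 5 1 8 9))^(-20)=(0 8 5)(1 2 9)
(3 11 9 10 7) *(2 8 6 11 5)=(2 8 6 11 9 10 7 3 5)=[0, 1, 8, 5, 4, 2, 11, 3, 6, 10, 7, 9]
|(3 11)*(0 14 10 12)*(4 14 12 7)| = |(0 12)(3 11)(4 14 10 7)| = 4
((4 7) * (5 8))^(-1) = ((4 7)(5 8))^(-1) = (4 7)(5 8)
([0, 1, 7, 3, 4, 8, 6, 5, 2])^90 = (2 5)(7 8)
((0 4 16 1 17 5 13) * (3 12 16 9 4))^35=(0 16 5 3 1 13 12 17)(4 9)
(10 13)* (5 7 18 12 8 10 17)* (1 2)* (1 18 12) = (1 2 18)(5 7 12 8 10 13 17) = [0, 2, 18, 3, 4, 7, 6, 12, 10, 9, 13, 11, 8, 17, 14, 15, 16, 5, 1]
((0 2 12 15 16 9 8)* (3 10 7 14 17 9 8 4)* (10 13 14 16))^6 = (17)(0 16 10 12)(2 8 7 15)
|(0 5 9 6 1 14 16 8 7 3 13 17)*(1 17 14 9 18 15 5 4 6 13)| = |(0 4 6 17)(1 9 13 14 16 8 7 3)(5 18 15)| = 24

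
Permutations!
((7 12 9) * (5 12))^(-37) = (5 7 9 12)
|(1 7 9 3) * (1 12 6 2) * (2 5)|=8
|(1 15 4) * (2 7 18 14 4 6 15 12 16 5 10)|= |(1 12 16 5 10 2 7 18 14 4)(6 15)|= 10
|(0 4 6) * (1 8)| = 6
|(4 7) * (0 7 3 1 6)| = |(0 7 4 3 1 6)| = 6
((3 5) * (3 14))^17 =((3 5 14))^17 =(3 14 5)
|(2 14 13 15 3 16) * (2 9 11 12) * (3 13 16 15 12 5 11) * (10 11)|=24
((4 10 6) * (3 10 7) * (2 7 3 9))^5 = (2 9 7)(3 10 6 4)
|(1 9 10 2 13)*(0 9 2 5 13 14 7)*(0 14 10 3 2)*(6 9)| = 18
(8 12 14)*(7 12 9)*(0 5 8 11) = [5, 1, 2, 3, 4, 8, 6, 12, 9, 7, 10, 0, 14, 13, 11] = (0 5 8 9 7 12 14 11)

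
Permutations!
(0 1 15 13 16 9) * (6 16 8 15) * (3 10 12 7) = (0 1 6 16 9)(3 10 12 7)(8 15 13) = [1, 6, 2, 10, 4, 5, 16, 3, 15, 0, 12, 11, 7, 8, 14, 13, 9]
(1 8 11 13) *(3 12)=(1 8 11 13)(3 12)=[0, 8, 2, 12, 4, 5, 6, 7, 11, 9, 10, 13, 3, 1]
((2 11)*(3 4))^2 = (11)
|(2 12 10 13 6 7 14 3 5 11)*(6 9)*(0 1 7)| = 13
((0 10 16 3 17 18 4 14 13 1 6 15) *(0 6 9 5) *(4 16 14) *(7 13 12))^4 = ((0 10 14 12 7 13 1 9 5)(3 17 18 16)(6 15))^4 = (18)(0 7 5 12 9 14 1 10 13)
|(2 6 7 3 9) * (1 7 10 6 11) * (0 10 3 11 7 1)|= 8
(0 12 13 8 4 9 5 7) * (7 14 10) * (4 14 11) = (0 12 13 8 14 10 7)(4 9 5 11) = [12, 1, 2, 3, 9, 11, 6, 0, 14, 5, 7, 4, 13, 8, 10]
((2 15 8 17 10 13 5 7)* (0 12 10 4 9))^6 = (0 2)(4 5)(7 9)(8 10)(12 15)(13 17)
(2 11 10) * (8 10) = [0, 1, 11, 3, 4, 5, 6, 7, 10, 9, 2, 8] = (2 11 8 10)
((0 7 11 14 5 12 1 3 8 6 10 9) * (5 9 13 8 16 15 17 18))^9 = (0 9 14 11 7)(1 3 16 15 17 18 5 12)(6 10 13 8)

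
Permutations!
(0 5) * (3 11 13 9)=(0 5)(3 11 13 9)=[5, 1, 2, 11, 4, 0, 6, 7, 8, 3, 10, 13, 12, 9]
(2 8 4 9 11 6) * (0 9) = (0 9 11 6 2 8 4) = [9, 1, 8, 3, 0, 5, 2, 7, 4, 11, 10, 6]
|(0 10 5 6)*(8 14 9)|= |(0 10 5 6)(8 14 9)|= 12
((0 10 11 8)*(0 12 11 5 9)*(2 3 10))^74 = (0 3 5)(2 10 9)(8 11 12)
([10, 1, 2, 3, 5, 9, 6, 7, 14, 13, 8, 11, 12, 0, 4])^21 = [5, 1, 2, 3, 10, 8, 6, 7, 13, 14, 9, 11, 12, 4, 0]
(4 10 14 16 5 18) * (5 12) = (4 10 14 16 12 5 18) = [0, 1, 2, 3, 10, 18, 6, 7, 8, 9, 14, 11, 5, 13, 16, 15, 12, 17, 4]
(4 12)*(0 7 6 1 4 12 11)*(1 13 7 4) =[4, 1, 2, 3, 11, 5, 13, 6, 8, 9, 10, 0, 12, 7] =(0 4 11)(6 13 7)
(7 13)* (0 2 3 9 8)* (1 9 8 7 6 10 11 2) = [1, 9, 3, 8, 4, 5, 10, 13, 0, 7, 11, 2, 12, 6] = (0 1 9 7 13 6 10 11 2 3 8)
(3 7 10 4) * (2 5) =(2 5)(3 7 10 4) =[0, 1, 5, 7, 3, 2, 6, 10, 8, 9, 4]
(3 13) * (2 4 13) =[0, 1, 4, 2, 13, 5, 6, 7, 8, 9, 10, 11, 12, 3] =(2 4 13 3)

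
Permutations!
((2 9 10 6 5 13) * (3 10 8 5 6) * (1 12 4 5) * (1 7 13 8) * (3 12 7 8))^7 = ((1 7 13 2 9)(3 10 12 4 5))^7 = (1 13 9 7 2)(3 12 5 10 4)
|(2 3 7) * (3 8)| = |(2 8 3 7)| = 4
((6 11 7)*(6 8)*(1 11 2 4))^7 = (11)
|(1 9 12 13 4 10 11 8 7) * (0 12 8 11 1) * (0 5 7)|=8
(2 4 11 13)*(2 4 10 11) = (2 10 11 13 4) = [0, 1, 10, 3, 2, 5, 6, 7, 8, 9, 11, 13, 12, 4]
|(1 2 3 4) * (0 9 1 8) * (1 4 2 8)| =10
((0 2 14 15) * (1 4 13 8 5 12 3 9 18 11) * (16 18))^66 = (18)(0 14)(2 15) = ((0 2 14 15)(1 4 13 8 5 12 3 9 16 18 11))^66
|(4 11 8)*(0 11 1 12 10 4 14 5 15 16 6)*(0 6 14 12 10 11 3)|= 12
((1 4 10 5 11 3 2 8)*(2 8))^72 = ((1 4 10 5 11 3 8))^72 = (1 10 11 8 4 5 3)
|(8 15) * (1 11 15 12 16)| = |(1 11 15 8 12 16)| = 6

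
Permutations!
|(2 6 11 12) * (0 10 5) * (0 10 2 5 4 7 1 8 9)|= |(0 2 6 11 12 5 10 4 7 1 8 9)|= 12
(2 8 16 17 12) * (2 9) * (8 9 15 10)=[0, 1, 9, 3, 4, 5, 6, 7, 16, 2, 8, 11, 15, 13, 14, 10, 17, 12]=(2 9)(8 16 17 12 15 10)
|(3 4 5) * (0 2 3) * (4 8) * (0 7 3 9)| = 15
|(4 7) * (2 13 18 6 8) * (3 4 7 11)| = 15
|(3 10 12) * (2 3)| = 4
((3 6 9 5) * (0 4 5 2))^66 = ((0 4 5 3 6 9 2))^66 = (0 3 2 5 9 4 6)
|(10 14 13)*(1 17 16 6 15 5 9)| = |(1 17 16 6 15 5 9)(10 14 13)| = 21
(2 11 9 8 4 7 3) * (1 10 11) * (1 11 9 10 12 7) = (1 12 7 3 2 11 10 9 8 4) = [0, 12, 11, 2, 1, 5, 6, 3, 4, 8, 9, 10, 7]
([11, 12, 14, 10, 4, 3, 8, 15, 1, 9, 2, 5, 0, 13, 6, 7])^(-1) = (0 12 1 8 6 14 2 10 3 5 11)(7 15)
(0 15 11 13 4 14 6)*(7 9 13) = (0 15 11 7 9 13 4 14 6) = [15, 1, 2, 3, 14, 5, 0, 9, 8, 13, 10, 7, 12, 4, 6, 11]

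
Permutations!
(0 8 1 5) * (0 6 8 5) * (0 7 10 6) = (0 5)(1 7 10 6 8) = [5, 7, 2, 3, 4, 0, 8, 10, 1, 9, 6]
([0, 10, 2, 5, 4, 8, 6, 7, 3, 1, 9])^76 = (1 10 9)(3 5 8)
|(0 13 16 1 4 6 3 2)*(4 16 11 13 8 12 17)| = |(0 8 12 17 4 6 3 2)(1 16)(11 13)| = 8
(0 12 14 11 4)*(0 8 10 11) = (0 12 14)(4 8 10 11) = [12, 1, 2, 3, 8, 5, 6, 7, 10, 9, 11, 4, 14, 13, 0]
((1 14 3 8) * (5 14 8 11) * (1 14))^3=((1 8 14 3 11 5))^3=(1 3)(5 14)(8 11)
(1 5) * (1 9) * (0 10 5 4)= [10, 4, 2, 3, 0, 9, 6, 7, 8, 1, 5]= (0 10 5 9 1 4)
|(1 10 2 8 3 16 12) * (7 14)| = |(1 10 2 8 3 16 12)(7 14)| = 14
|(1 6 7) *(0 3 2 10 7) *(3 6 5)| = 6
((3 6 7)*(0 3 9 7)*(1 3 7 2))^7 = ((0 7 9 2 1 3 6))^7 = (9)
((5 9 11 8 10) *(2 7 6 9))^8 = ((2 7 6 9 11 8 10 5))^8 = (11)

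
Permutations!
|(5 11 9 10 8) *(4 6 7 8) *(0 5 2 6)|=12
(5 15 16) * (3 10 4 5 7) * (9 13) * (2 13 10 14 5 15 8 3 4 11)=(2 13 9 10 11)(3 14 5 8)(4 15 16 7)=[0, 1, 13, 14, 15, 8, 6, 4, 3, 10, 11, 2, 12, 9, 5, 16, 7]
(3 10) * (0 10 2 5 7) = [10, 1, 5, 2, 4, 7, 6, 0, 8, 9, 3] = (0 10 3 2 5 7)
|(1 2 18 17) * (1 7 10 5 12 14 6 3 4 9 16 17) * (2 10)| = 14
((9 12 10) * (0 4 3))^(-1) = ((0 4 3)(9 12 10))^(-1) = (0 3 4)(9 10 12)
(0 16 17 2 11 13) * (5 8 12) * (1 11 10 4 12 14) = (0 16 17 2 10 4 12 5 8 14 1 11 13) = [16, 11, 10, 3, 12, 8, 6, 7, 14, 9, 4, 13, 5, 0, 1, 15, 17, 2]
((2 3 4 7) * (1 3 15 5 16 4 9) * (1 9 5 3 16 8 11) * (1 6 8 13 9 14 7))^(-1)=(1 4 16)(2 7 14 9 13 5 3 15)(6 11 8)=((1 16 4)(2 15 3 5 13 9 14 7)(6 8 11))^(-1)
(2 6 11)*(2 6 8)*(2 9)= (2 8 9)(6 11)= [0, 1, 8, 3, 4, 5, 11, 7, 9, 2, 10, 6]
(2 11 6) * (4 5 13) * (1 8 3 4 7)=(1 8 3 4 5 13 7)(2 11 6)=[0, 8, 11, 4, 5, 13, 2, 1, 3, 9, 10, 6, 12, 7]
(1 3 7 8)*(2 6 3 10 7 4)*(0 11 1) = [11, 10, 6, 4, 2, 5, 3, 8, 0, 9, 7, 1] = (0 11 1 10 7 8)(2 6 3 4)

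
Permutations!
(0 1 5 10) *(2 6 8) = (0 1 5 10)(2 6 8) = [1, 5, 6, 3, 4, 10, 8, 7, 2, 9, 0]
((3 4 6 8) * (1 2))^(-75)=((1 2)(3 4 6 8))^(-75)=(1 2)(3 4 6 8)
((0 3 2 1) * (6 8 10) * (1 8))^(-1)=((0 3 2 8 10 6 1))^(-1)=(0 1 6 10 8 2 3)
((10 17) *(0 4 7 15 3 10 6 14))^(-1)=(0 14 6 17 10 3 15 7 4)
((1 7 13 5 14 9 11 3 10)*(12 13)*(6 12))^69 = (1 12 14 3 7 13 9 10 6 5 11)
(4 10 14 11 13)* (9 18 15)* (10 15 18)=[0, 1, 2, 3, 15, 5, 6, 7, 8, 10, 14, 13, 12, 4, 11, 9, 16, 17, 18]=(18)(4 15 9 10 14 11 13)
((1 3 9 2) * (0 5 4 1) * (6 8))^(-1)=((0 5 4 1 3 9 2)(6 8))^(-1)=(0 2 9 3 1 4 5)(6 8)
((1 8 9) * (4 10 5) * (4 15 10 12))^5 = ((1 8 9)(4 12)(5 15 10))^5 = (1 9 8)(4 12)(5 10 15)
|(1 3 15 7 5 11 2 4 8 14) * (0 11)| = |(0 11 2 4 8 14 1 3 15 7 5)| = 11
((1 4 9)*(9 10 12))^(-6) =((1 4 10 12 9))^(-6) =(1 9 12 10 4)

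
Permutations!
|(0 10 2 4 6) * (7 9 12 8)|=20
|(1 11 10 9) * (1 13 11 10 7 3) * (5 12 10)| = |(1 5 12 10 9 13 11 7 3)| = 9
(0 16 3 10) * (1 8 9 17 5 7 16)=[1, 8, 2, 10, 4, 7, 6, 16, 9, 17, 0, 11, 12, 13, 14, 15, 3, 5]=(0 1 8 9 17 5 7 16 3 10)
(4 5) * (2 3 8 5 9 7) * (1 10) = (1 10)(2 3 8 5 4 9 7) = [0, 10, 3, 8, 9, 4, 6, 2, 5, 7, 1]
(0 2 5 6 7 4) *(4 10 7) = (0 2 5 6 4)(7 10) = [2, 1, 5, 3, 0, 6, 4, 10, 8, 9, 7]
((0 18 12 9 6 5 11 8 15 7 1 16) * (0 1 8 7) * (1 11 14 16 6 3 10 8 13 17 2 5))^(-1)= ((0 18 12 9 3 10 8 15)(1 6)(2 5 14 16 11 7 13 17))^(-1)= (0 15 8 10 3 9 12 18)(1 6)(2 17 13 7 11 16 14 5)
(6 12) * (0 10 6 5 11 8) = (0 10 6 12 5 11 8) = [10, 1, 2, 3, 4, 11, 12, 7, 0, 9, 6, 8, 5]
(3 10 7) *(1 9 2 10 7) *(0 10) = (0 10 1 9 2)(3 7) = [10, 9, 0, 7, 4, 5, 6, 3, 8, 2, 1]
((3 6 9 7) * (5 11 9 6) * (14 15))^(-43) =((3 5 11 9 7)(14 15))^(-43) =(3 11 7 5 9)(14 15)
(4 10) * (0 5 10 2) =[5, 1, 0, 3, 2, 10, 6, 7, 8, 9, 4] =(0 5 10 4 2)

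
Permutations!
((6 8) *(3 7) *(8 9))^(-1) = ((3 7)(6 9 8))^(-1) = (3 7)(6 8 9)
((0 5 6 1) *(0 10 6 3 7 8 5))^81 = (10)(3 7 8 5) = ((1 10 6)(3 7 8 5))^81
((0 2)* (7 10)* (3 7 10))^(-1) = (10)(0 2)(3 7)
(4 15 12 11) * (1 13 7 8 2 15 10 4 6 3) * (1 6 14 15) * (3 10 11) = (1 13 7 8 2)(3 6 10 4 11 14 15 12) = [0, 13, 1, 6, 11, 5, 10, 8, 2, 9, 4, 14, 3, 7, 15, 12]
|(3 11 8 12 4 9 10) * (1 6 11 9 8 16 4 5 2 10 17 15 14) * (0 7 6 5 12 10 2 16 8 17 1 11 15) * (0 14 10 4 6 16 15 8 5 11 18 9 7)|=|(1 11 5 15 10 3 7 16 6 8 4 17 14 18 9)|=15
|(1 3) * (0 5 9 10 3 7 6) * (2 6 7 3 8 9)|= 12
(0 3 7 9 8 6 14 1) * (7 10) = [3, 0, 2, 10, 4, 5, 14, 9, 6, 8, 7, 11, 12, 13, 1] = (0 3 10 7 9 8 6 14 1)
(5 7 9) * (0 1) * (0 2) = [1, 2, 0, 3, 4, 7, 6, 9, 8, 5] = (0 1 2)(5 7 9)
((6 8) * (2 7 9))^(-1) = ((2 7 9)(6 8))^(-1) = (2 9 7)(6 8)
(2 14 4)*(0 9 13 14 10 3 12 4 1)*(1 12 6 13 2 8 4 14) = (0 9 2 10 3 6 13 1)(4 8)(12 14) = [9, 0, 10, 6, 8, 5, 13, 7, 4, 2, 3, 11, 14, 1, 12]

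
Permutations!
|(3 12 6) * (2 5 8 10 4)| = |(2 5 8 10 4)(3 12 6)| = 15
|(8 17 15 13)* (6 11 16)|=12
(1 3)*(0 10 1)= (0 10 1 3)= [10, 3, 2, 0, 4, 5, 6, 7, 8, 9, 1]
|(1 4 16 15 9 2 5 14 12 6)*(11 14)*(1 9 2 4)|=|(2 5 11 14 12 6 9 4 16 15)|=10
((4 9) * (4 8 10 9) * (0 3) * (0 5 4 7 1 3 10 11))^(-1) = ((0 10 9 8 11)(1 3 5 4 7))^(-1) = (0 11 8 9 10)(1 7 4 5 3)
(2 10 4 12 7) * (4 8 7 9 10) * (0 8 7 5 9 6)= [8, 1, 4, 3, 12, 9, 0, 2, 5, 10, 7, 11, 6]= (0 8 5 9 10 7 2 4 12 6)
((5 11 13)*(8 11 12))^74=((5 12 8 11 13))^74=(5 13 11 8 12)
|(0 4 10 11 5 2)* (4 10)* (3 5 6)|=|(0 10 11 6 3 5 2)|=7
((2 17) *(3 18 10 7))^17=(2 17)(3 18 10 7)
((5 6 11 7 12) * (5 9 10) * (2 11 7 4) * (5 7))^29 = ((2 11 4)(5 6)(7 12 9 10))^29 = (2 4 11)(5 6)(7 12 9 10)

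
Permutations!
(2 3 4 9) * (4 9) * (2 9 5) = (9)(2 3 5) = [0, 1, 3, 5, 4, 2, 6, 7, 8, 9]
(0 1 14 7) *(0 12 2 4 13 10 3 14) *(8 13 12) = (0 1)(2 4 12)(3 14 7 8 13 10) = [1, 0, 4, 14, 12, 5, 6, 8, 13, 9, 3, 11, 2, 10, 7]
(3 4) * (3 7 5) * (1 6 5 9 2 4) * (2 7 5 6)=[0, 2, 4, 1, 5, 3, 6, 9, 8, 7]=(1 2 4 5 3)(7 9)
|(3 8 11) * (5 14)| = 6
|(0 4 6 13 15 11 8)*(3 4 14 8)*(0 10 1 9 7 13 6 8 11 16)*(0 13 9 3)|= 30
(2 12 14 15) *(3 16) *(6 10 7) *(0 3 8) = [3, 1, 12, 16, 4, 5, 10, 6, 0, 9, 7, 11, 14, 13, 15, 2, 8] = (0 3 16 8)(2 12 14 15)(6 10 7)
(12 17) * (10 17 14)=[0, 1, 2, 3, 4, 5, 6, 7, 8, 9, 17, 11, 14, 13, 10, 15, 16, 12]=(10 17 12 14)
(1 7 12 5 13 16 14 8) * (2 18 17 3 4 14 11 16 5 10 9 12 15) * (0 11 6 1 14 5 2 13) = (0 11 16 6 1 7 15 13 2 18 17 3 4 5)(8 14)(9 12 10) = [11, 7, 18, 4, 5, 0, 1, 15, 14, 12, 9, 16, 10, 2, 8, 13, 6, 3, 17]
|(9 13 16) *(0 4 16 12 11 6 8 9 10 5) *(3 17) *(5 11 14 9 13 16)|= |(0 4 5)(3 17)(6 8 13 12 14 9 16 10 11)|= 18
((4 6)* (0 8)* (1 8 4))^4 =((0 4 6 1 8))^4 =(0 8 1 6 4)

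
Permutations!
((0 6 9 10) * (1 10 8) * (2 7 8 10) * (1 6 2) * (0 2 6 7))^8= (0 10 6 2 9)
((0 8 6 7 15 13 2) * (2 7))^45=(15)(0 8 6 2)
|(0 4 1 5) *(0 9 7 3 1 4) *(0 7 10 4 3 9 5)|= 7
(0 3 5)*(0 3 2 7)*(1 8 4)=(0 2 7)(1 8 4)(3 5)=[2, 8, 7, 5, 1, 3, 6, 0, 4]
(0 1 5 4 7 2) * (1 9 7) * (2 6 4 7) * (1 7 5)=(0 9 2)(4 7 6)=[9, 1, 0, 3, 7, 5, 4, 6, 8, 2]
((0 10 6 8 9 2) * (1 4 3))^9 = (0 8)(2 6)(9 10)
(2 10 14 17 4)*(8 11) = [0, 1, 10, 3, 2, 5, 6, 7, 11, 9, 14, 8, 12, 13, 17, 15, 16, 4] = (2 10 14 17 4)(8 11)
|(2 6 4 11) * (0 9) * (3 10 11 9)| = 8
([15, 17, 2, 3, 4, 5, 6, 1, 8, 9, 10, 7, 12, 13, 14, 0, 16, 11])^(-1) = [15, 7, 2, 3, 4, 5, 6, 11, 8, 9, 10, 17, 12, 13, 14, 0, 16, 1]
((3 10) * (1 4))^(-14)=(10)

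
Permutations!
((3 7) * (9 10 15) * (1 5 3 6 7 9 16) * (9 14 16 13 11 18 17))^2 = ((1 5 3 14 16)(6 7)(9 10 15 13 11 18 17))^2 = (1 3 16 5 14)(9 15 11 17 10 13 18)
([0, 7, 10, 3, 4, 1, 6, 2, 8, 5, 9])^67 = [0, 7, 10, 3, 4, 1, 6, 2, 8, 5, 9]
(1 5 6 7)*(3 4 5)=(1 3 4 5 6 7)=[0, 3, 2, 4, 5, 6, 7, 1]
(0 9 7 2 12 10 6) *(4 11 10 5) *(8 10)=(0 9 7 2 12 5 4 11 8 10 6)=[9, 1, 12, 3, 11, 4, 0, 2, 10, 7, 6, 8, 5]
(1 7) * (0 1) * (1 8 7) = (0 8 7) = [8, 1, 2, 3, 4, 5, 6, 0, 7]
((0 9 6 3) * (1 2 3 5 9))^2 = ((0 1 2 3)(5 9 6))^2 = (0 2)(1 3)(5 6 9)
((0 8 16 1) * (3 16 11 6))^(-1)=(0 1 16 3 6 11 8)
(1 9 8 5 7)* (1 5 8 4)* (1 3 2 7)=[0, 9, 7, 2, 3, 1, 6, 5, 8, 4]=(1 9 4 3 2 7 5)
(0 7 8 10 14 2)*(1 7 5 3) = [5, 7, 0, 1, 4, 3, 6, 8, 10, 9, 14, 11, 12, 13, 2] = (0 5 3 1 7 8 10 14 2)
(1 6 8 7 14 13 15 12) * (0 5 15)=(0 5 15 12 1 6 8 7 14 13)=[5, 6, 2, 3, 4, 15, 8, 14, 7, 9, 10, 11, 1, 0, 13, 12]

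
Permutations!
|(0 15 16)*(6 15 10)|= 5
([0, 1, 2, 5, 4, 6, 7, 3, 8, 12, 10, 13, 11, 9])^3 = (3 7 6 5)(9 13 11 12)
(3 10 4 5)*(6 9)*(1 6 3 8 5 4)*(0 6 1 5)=[6, 1, 2, 10, 4, 8, 9, 7, 0, 3, 5]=(0 6 9 3 10 5 8)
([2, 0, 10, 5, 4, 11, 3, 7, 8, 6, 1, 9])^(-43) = [2, 0, 10, 11, 4, 9, 5, 7, 8, 3, 1, 6]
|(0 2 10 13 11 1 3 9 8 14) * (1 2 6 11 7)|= 12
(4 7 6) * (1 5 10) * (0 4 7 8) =(0 4 8)(1 5 10)(6 7) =[4, 5, 2, 3, 8, 10, 7, 6, 0, 9, 1]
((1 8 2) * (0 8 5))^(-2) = (0 1 8 5 2)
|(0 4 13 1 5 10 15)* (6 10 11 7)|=10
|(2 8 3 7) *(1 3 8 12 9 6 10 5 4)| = 10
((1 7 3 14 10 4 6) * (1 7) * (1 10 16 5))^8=(1 5 16 14 3 7 6 4 10)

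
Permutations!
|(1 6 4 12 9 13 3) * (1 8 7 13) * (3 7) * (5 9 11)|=|(1 6 4 12 11 5 9)(3 8)(7 13)|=14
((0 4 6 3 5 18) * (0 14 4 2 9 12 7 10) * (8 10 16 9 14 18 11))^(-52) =((18)(0 2 14 4 6 3 5 11 8 10)(7 16 9 12))^(-52) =(18)(0 8 5 6 14)(2 10 11 3 4)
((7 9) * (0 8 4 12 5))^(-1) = ((0 8 4 12 5)(7 9))^(-1) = (0 5 12 4 8)(7 9)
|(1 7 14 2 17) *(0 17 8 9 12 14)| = |(0 17 1 7)(2 8 9 12 14)| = 20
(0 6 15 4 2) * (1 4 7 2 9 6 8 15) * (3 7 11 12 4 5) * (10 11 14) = (0 8 15 14 10 11 12 4 9 6 1 5 3 7 2) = [8, 5, 0, 7, 9, 3, 1, 2, 15, 6, 11, 12, 4, 13, 10, 14]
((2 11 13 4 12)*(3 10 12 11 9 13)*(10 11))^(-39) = (2 4)(3 11)(9 10)(12 13)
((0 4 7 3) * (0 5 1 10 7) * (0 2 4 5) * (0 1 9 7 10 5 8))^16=((10)(0 8)(1 5 9 7 3)(2 4))^16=(10)(1 5 9 7 3)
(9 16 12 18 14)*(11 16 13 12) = (9 13 12 18 14)(11 16) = [0, 1, 2, 3, 4, 5, 6, 7, 8, 13, 10, 16, 18, 12, 9, 15, 11, 17, 14]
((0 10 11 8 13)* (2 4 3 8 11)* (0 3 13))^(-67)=((0 10 2 4 13 3 8))^(-67)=(0 4 8 2 3 10 13)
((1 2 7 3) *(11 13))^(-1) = (1 3 7 2)(11 13)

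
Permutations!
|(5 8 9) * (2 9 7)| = |(2 9 5 8 7)| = 5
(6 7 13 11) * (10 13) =[0, 1, 2, 3, 4, 5, 7, 10, 8, 9, 13, 6, 12, 11] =(6 7 10 13 11)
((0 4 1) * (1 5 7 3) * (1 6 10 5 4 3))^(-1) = (0 1 7 5 10 6 3)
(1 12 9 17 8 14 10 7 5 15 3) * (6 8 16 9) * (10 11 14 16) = (1 12 6 8 16 9 17 10 7 5 15 3)(11 14) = [0, 12, 2, 1, 4, 15, 8, 5, 16, 17, 7, 14, 6, 13, 11, 3, 9, 10]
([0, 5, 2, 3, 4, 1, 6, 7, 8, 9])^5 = [0, 5, 2, 3, 4, 1, 6, 7, 8, 9]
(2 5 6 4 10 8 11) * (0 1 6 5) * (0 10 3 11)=(0 1 6 4 3 11 2 10 8)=[1, 6, 10, 11, 3, 5, 4, 7, 0, 9, 8, 2]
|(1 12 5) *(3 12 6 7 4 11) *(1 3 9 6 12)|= 20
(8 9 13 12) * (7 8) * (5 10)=[0, 1, 2, 3, 4, 10, 6, 8, 9, 13, 5, 11, 7, 12]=(5 10)(7 8 9 13 12)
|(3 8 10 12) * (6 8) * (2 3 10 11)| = |(2 3 6 8 11)(10 12)| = 10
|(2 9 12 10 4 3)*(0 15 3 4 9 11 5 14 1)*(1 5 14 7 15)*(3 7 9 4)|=18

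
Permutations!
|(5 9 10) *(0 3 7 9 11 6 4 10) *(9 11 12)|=10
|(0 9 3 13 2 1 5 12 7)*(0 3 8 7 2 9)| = |(1 5 12 2)(3 13 9 8 7)| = 20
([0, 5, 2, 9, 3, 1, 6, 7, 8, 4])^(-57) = (9)(1 5)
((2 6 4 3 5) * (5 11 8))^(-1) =((2 6 4 3 11 8 5))^(-1) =(2 5 8 11 3 4 6)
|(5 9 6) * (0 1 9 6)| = 6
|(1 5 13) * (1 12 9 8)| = |(1 5 13 12 9 8)| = 6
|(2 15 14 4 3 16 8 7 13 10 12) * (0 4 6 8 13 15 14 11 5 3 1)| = |(0 4 1)(2 14 6 8 7 15 11 5 3 16 13 10 12)| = 39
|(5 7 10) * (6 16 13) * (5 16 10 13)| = 6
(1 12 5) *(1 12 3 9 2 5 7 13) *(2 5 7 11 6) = (1 3 9 5 12 11 6 2 7 13) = [0, 3, 7, 9, 4, 12, 2, 13, 8, 5, 10, 6, 11, 1]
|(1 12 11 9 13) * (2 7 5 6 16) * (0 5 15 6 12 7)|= 12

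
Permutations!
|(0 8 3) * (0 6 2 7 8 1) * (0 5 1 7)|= 6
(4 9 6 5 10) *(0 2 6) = (0 2 6 5 10 4 9) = [2, 1, 6, 3, 9, 10, 5, 7, 8, 0, 4]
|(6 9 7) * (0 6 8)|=5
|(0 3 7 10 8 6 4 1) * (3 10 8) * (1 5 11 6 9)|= |(0 10 3 7 8 9 1)(4 5 11 6)|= 28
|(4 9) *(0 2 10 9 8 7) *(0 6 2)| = |(2 10 9 4 8 7 6)| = 7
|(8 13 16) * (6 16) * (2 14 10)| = 12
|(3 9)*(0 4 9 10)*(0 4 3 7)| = 6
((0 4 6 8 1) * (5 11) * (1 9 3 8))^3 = (0 1 6 4)(5 11)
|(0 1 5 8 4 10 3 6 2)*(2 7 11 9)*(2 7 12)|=30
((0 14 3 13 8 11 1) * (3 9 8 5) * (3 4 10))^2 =((0 14 9 8 11 1)(3 13 5 4 10))^2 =(0 9 11)(1 14 8)(3 5 10 13 4)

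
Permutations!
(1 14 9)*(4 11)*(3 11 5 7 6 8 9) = (1 14 3 11 4 5 7 6 8 9) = [0, 14, 2, 11, 5, 7, 8, 6, 9, 1, 10, 4, 12, 13, 3]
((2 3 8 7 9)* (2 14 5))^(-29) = (2 5 14 9 7 8 3)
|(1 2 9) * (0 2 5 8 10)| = 7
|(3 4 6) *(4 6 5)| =|(3 6)(4 5)| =2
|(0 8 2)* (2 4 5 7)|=6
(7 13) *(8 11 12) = (7 13)(8 11 12) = [0, 1, 2, 3, 4, 5, 6, 13, 11, 9, 10, 12, 8, 7]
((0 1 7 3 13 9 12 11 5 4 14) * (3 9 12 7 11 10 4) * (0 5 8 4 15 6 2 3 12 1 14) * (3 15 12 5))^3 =(15)(0 13 8 14 1 4 3 11)(7 9)(10 12)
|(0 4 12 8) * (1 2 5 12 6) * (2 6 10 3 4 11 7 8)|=|(0 11 7 8)(1 6)(2 5 12)(3 4 10)|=12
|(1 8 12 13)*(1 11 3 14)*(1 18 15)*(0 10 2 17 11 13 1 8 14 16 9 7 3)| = |(0 10 2 17 11)(1 14 18 15 8 12)(3 16 9 7)| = 60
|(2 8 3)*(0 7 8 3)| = |(0 7 8)(2 3)| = 6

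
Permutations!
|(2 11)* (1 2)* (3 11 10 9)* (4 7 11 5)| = |(1 2 10 9 3 5 4 7 11)| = 9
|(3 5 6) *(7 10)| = |(3 5 6)(7 10)| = 6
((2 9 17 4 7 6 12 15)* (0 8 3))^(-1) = ((0 8 3)(2 9 17 4 7 6 12 15))^(-1) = (0 3 8)(2 15 12 6 7 4 17 9)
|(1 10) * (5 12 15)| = |(1 10)(5 12 15)| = 6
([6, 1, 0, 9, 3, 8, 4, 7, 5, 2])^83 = [2, 1, 9, 4, 6, 8, 0, 7, 5, 3]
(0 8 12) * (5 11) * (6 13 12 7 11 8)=(0 6 13 12)(5 8 7 11)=[6, 1, 2, 3, 4, 8, 13, 11, 7, 9, 10, 5, 0, 12]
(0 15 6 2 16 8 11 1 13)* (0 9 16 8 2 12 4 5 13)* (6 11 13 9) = (0 15 11 1)(2 8 13 6 12 4 5 9 16) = [15, 0, 8, 3, 5, 9, 12, 7, 13, 16, 10, 1, 4, 6, 14, 11, 2]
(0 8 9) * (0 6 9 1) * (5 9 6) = (0 8 1)(5 9) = [8, 0, 2, 3, 4, 9, 6, 7, 1, 5]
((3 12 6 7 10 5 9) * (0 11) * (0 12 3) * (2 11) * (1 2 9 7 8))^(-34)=(1 11 6)(2 12 8)(5 10 7)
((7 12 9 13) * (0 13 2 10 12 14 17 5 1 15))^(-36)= (0 17)(1 7)(5 13)(14 15)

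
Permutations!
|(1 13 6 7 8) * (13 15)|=|(1 15 13 6 7 8)|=6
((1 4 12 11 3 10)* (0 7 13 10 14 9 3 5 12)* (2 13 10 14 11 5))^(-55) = (2 11 3 9 14 13)(5 12)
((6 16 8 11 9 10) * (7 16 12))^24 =((6 12 7 16 8 11 9 10))^24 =(16)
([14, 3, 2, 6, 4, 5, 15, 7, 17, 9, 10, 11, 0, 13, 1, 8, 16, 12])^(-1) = (0 12 17 8 15 6 3 1 14)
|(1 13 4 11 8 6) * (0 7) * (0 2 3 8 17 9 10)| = 13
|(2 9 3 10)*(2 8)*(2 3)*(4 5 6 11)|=12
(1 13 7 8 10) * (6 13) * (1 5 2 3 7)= (1 6 13)(2 3 7 8 10 5)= [0, 6, 3, 7, 4, 2, 13, 8, 10, 9, 5, 11, 12, 1]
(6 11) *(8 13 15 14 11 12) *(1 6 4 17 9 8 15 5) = (1 6 12 15 14 11 4 17 9 8 13 5) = [0, 6, 2, 3, 17, 1, 12, 7, 13, 8, 10, 4, 15, 5, 11, 14, 16, 9]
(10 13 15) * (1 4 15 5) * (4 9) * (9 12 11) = [0, 12, 2, 3, 15, 1, 6, 7, 8, 4, 13, 9, 11, 5, 14, 10] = (1 12 11 9 4 15 10 13 5)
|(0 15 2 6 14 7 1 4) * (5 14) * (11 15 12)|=11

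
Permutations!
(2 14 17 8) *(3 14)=(2 3 14 17 8)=[0, 1, 3, 14, 4, 5, 6, 7, 2, 9, 10, 11, 12, 13, 17, 15, 16, 8]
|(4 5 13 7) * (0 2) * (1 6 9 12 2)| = 12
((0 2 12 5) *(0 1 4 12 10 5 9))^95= ((0 2 10 5 1 4 12 9))^95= (0 9 12 4 1 5 10 2)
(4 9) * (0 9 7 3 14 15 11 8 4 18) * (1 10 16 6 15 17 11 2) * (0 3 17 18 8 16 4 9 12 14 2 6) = (0 12 14 18 3 2 1 10 4 7 17 11 16)(6 15)(8 9) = [12, 10, 1, 2, 7, 5, 15, 17, 9, 8, 4, 16, 14, 13, 18, 6, 0, 11, 3]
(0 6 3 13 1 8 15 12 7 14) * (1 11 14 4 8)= [6, 1, 2, 13, 8, 5, 3, 4, 15, 9, 10, 14, 7, 11, 0, 12]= (0 6 3 13 11 14)(4 8 15 12 7)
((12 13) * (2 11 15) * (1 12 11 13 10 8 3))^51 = ((1 12 10 8 3)(2 13 11 15))^51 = (1 12 10 8 3)(2 15 11 13)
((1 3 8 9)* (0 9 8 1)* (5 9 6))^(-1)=(0 9 5 6)(1 3)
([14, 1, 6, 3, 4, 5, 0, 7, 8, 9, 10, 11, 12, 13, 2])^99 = (0 6 2 14)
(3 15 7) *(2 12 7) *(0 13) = (0 13)(2 12 7 3 15) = [13, 1, 12, 15, 4, 5, 6, 3, 8, 9, 10, 11, 7, 0, 14, 2]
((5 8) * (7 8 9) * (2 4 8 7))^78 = ((2 4 8 5 9))^78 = (2 5 4 9 8)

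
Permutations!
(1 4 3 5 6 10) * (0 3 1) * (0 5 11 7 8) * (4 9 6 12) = (0 3 11 7 8)(1 9 6 10 5 12 4) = [3, 9, 2, 11, 1, 12, 10, 8, 0, 6, 5, 7, 4]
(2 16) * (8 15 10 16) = (2 8 15 10 16) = [0, 1, 8, 3, 4, 5, 6, 7, 15, 9, 16, 11, 12, 13, 14, 10, 2]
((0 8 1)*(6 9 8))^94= (0 1 8 9 6)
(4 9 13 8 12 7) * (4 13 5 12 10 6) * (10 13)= (4 9 5 12 7 10 6)(8 13)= [0, 1, 2, 3, 9, 12, 4, 10, 13, 5, 6, 11, 7, 8]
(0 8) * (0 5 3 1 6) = (0 8 5 3 1 6) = [8, 6, 2, 1, 4, 3, 0, 7, 5]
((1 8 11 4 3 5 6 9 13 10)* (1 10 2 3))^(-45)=(1 4 11 8)(2 6)(3 9)(5 13)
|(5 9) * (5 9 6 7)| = 3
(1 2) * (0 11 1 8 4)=(0 11 1 2 8 4)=[11, 2, 8, 3, 0, 5, 6, 7, 4, 9, 10, 1]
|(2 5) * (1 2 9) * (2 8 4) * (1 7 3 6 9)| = |(1 8 4 2 5)(3 6 9 7)| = 20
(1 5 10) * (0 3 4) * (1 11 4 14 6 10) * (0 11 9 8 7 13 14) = [3, 5, 2, 0, 11, 1, 10, 13, 7, 8, 9, 4, 12, 14, 6] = (0 3)(1 5)(4 11)(6 10 9 8 7 13 14)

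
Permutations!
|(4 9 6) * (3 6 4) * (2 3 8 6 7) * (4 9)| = |(9)(2 3 7)(6 8)| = 6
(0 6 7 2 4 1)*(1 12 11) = [6, 0, 4, 3, 12, 5, 7, 2, 8, 9, 10, 1, 11] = (0 6 7 2 4 12 11 1)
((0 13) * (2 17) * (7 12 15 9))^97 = ((0 13)(2 17)(7 12 15 9))^97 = (0 13)(2 17)(7 12 15 9)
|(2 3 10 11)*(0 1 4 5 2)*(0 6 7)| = |(0 1 4 5 2 3 10 11 6 7)| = 10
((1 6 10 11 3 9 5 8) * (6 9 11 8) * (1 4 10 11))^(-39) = (1 6)(3 5)(9 11)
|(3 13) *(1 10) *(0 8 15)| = |(0 8 15)(1 10)(3 13)| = 6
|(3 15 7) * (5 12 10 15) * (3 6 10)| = 12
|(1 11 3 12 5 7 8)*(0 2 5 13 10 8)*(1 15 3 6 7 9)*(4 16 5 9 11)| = |(0 2 9 1 4 16 5 11 6 7)(3 12 13 10 8 15)| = 30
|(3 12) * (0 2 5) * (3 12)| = |(12)(0 2 5)| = 3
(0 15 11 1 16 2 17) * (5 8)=(0 15 11 1 16 2 17)(5 8)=[15, 16, 17, 3, 4, 8, 6, 7, 5, 9, 10, 1, 12, 13, 14, 11, 2, 0]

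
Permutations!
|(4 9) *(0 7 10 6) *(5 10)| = |(0 7 5 10 6)(4 9)| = 10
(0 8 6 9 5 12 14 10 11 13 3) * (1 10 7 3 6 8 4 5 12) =(0 4 5 1 10 11 13 6 9 12 14 7 3) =[4, 10, 2, 0, 5, 1, 9, 3, 8, 12, 11, 13, 14, 6, 7]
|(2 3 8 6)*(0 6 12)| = 6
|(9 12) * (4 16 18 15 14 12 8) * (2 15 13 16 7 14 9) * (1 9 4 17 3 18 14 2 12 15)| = |(1 9 8 17 3 18 13 16 14 15 4 7 2)| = 13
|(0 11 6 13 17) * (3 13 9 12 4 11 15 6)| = 10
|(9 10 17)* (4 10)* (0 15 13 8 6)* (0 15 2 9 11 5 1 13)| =13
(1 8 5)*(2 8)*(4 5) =[0, 2, 8, 3, 5, 1, 6, 7, 4] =(1 2 8 4 5)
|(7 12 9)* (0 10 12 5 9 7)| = |(0 10 12 7 5 9)| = 6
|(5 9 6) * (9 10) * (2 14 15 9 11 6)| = 4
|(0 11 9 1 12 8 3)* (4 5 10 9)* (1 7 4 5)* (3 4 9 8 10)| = 20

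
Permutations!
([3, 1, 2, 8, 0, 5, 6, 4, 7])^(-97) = (0 7 3 4 8)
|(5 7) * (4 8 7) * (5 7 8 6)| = |(8)(4 6 5)| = 3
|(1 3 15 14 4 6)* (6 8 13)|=8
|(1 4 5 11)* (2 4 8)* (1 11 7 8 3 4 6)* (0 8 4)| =6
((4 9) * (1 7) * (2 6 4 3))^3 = ((1 7)(2 6 4 9 3))^3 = (1 7)(2 9 6 3 4)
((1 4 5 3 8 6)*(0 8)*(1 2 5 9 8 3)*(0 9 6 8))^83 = (0 9 3)(1 2 4 5 6)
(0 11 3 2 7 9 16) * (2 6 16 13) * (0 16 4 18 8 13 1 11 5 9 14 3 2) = (0 5 9 1 11 2 7 14 3 6 4 18 8 13) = [5, 11, 7, 6, 18, 9, 4, 14, 13, 1, 10, 2, 12, 0, 3, 15, 16, 17, 8]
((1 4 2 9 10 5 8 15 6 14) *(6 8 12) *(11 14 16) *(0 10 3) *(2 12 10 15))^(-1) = ((0 15 8 2 9 3)(1 4 12 6 16 11 14)(5 10))^(-1) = (0 3 9 2 8 15)(1 14 11 16 6 12 4)(5 10)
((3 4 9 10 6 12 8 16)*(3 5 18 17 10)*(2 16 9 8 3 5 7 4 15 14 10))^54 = ((2 16 7 4 8 9 5 18 17)(3 15 14 10 6 12))^54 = (18)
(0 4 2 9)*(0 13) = (0 4 2 9 13) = [4, 1, 9, 3, 2, 5, 6, 7, 8, 13, 10, 11, 12, 0]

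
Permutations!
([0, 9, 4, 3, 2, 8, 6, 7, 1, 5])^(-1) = (1 8 5 9)(2 4)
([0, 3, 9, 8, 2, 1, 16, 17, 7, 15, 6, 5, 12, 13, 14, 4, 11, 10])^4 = [0, 17, 2, 10, 4, 7, 1, 16, 6, 9, 5, 8, 12, 13, 14, 15, 3, 11]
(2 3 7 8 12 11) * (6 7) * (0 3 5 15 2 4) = (0 3 6 7 8 12 11 4)(2 5 15) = [3, 1, 5, 6, 0, 15, 7, 8, 12, 9, 10, 4, 11, 13, 14, 2]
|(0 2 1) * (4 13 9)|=|(0 2 1)(4 13 9)|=3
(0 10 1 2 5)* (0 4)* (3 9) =(0 10 1 2 5 4)(3 9) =[10, 2, 5, 9, 0, 4, 6, 7, 8, 3, 1]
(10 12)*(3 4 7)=(3 4 7)(10 12)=[0, 1, 2, 4, 7, 5, 6, 3, 8, 9, 12, 11, 10]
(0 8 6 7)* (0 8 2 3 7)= (0 2 3 7 8 6)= [2, 1, 3, 7, 4, 5, 0, 8, 6]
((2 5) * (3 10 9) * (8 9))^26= (3 8)(9 10)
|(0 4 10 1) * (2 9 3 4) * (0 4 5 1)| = 8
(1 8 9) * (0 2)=(0 2)(1 8 9)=[2, 8, 0, 3, 4, 5, 6, 7, 9, 1]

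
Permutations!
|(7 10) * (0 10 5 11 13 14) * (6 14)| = 8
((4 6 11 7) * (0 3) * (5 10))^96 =((0 3)(4 6 11 7)(5 10))^96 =(11)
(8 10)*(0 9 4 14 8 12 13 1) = (0 9 4 14 8 10 12 13 1) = [9, 0, 2, 3, 14, 5, 6, 7, 10, 4, 12, 11, 13, 1, 8]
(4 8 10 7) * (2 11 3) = [0, 1, 11, 2, 8, 5, 6, 4, 10, 9, 7, 3] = (2 11 3)(4 8 10 7)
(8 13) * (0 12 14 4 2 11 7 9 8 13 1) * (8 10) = (0 12 14 4 2 11 7 9 10 8 1) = [12, 0, 11, 3, 2, 5, 6, 9, 1, 10, 8, 7, 14, 13, 4]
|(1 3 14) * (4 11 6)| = 3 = |(1 3 14)(4 11 6)|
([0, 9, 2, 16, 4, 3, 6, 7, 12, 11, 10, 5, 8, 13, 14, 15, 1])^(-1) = (1 16 3 5 11 9)(8 12)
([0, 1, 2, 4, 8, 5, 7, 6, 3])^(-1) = (3 8 4)(6 7)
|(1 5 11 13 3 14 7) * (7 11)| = |(1 5 7)(3 14 11 13)| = 12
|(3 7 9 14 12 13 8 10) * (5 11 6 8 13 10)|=12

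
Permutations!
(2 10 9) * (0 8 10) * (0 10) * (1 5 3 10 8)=(0 1 5 3 10 9 2 8)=[1, 5, 8, 10, 4, 3, 6, 7, 0, 2, 9]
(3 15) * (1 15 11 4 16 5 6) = (1 15 3 11 4 16 5 6) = [0, 15, 2, 11, 16, 6, 1, 7, 8, 9, 10, 4, 12, 13, 14, 3, 5]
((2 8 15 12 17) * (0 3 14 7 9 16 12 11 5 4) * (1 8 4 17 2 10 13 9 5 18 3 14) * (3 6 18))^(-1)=((0 14 7 5 17 10 13 9 16 12 2 4)(1 8 15 11 3)(6 18))^(-1)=(0 4 2 12 16 9 13 10 17 5 7 14)(1 3 11 15 8)(6 18)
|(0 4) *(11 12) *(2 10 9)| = 6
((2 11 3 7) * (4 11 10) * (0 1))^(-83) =(0 1)(2 10 4 11 3 7)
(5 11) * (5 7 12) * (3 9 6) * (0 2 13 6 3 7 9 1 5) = (0 2 13 6 7 12)(1 5 11 9 3) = [2, 5, 13, 1, 4, 11, 7, 12, 8, 3, 10, 9, 0, 6]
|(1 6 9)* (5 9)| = 4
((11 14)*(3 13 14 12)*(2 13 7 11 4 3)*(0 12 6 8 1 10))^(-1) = ((0 12 2 13 14 4 3 7 11 6 8 1 10))^(-1) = (0 10 1 8 6 11 7 3 4 14 13 2 12)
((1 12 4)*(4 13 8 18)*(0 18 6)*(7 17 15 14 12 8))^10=(0 8 4)(1 18 6)(7 12 15)(13 14 17)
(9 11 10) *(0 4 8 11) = (0 4 8 11 10 9) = [4, 1, 2, 3, 8, 5, 6, 7, 11, 0, 9, 10]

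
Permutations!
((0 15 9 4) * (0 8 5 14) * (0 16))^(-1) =(0 16 14 5 8 4 9 15) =((0 15 9 4 8 5 14 16))^(-1)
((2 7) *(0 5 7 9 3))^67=((0 5 7 2 9 3))^67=(0 5 7 2 9 3)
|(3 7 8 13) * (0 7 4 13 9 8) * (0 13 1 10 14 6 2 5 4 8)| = 42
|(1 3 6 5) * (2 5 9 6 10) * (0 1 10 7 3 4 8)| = 12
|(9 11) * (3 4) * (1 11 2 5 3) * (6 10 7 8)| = 28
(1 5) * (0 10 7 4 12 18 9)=(0 10 7 4 12 18 9)(1 5)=[10, 5, 2, 3, 12, 1, 6, 4, 8, 0, 7, 11, 18, 13, 14, 15, 16, 17, 9]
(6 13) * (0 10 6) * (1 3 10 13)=(0 13)(1 3 10 6)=[13, 3, 2, 10, 4, 5, 1, 7, 8, 9, 6, 11, 12, 0]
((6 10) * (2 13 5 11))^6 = ((2 13 5 11)(6 10))^6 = (2 5)(11 13)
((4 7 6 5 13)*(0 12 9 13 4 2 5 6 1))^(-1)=(0 1 7 4 5 2 13 9 12)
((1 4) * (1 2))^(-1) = (1 2 4)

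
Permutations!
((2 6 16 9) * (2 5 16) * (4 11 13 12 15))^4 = (4 15 12 13 11)(5 16 9) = ((2 6)(4 11 13 12 15)(5 16 9))^4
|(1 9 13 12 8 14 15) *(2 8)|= |(1 9 13 12 2 8 14 15)|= 8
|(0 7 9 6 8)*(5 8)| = 6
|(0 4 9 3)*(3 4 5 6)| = 4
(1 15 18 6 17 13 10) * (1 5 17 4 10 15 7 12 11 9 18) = (1 7 12 11 9 18 6 4 10 5 17 13 15) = [0, 7, 2, 3, 10, 17, 4, 12, 8, 18, 5, 9, 11, 15, 14, 1, 16, 13, 6]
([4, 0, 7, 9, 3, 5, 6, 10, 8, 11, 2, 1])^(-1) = (0 1 11 9 3 4)(2 10 7)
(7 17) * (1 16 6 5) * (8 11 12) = (1 16 6 5)(7 17)(8 11 12) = [0, 16, 2, 3, 4, 1, 5, 17, 11, 9, 10, 12, 8, 13, 14, 15, 6, 7]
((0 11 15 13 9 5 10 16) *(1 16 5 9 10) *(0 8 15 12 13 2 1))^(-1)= (0 5 10 13 12 11)(1 2 15 8 16)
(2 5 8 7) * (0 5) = [5, 1, 0, 3, 4, 8, 6, 2, 7] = (0 5 8 7 2)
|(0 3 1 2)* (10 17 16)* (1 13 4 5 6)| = |(0 3 13 4 5 6 1 2)(10 17 16)| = 24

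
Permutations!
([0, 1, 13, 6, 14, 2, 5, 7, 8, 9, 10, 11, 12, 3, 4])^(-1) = (2 5 6 3 13)(4 14)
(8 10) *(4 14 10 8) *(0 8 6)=(0 8 6)(4 14 10)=[8, 1, 2, 3, 14, 5, 0, 7, 6, 9, 4, 11, 12, 13, 10]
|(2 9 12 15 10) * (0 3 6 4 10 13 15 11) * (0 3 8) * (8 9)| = 10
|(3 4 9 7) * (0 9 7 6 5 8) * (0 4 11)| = |(0 9 6 5 8 4 7 3 11)| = 9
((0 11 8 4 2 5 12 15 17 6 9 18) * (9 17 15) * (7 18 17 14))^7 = ((0 11 8 4 2 5 12 9 17 6 14 7 18))^7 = (0 9 11 17 8 6 4 14 2 7 5 18 12)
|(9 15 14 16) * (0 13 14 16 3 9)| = 7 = |(0 13 14 3 9 15 16)|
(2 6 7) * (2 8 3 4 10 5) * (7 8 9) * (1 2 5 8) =[0, 2, 6, 4, 10, 5, 1, 9, 3, 7, 8] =(1 2 6)(3 4 10 8)(7 9)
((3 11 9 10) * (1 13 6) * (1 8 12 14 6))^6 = (3 9)(6 12)(8 14)(10 11)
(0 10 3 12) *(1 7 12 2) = (0 10 3 2 1 7 12) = [10, 7, 1, 2, 4, 5, 6, 12, 8, 9, 3, 11, 0]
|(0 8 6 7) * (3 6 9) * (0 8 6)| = 6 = |(0 6 7 8 9 3)|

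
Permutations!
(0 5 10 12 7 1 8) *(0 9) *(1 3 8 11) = (0 5 10 12 7 3 8 9)(1 11) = [5, 11, 2, 8, 4, 10, 6, 3, 9, 0, 12, 1, 7]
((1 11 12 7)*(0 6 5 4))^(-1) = (0 4 5 6)(1 7 12 11)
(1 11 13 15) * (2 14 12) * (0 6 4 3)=(0 6 4 3)(1 11 13 15)(2 14 12)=[6, 11, 14, 0, 3, 5, 4, 7, 8, 9, 10, 13, 2, 15, 12, 1]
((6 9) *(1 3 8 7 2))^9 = (1 2 7 8 3)(6 9)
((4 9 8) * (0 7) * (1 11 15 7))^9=(0 7 15 11 1)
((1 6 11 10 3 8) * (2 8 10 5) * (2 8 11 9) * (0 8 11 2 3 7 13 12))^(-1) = (0 12 13 7 10 3 9 6 1 8)(5 11)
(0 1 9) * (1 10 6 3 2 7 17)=[10, 9, 7, 2, 4, 5, 3, 17, 8, 0, 6, 11, 12, 13, 14, 15, 16, 1]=(0 10 6 3 2 7 17 1 9)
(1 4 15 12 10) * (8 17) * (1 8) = (1 4 15 12 10 8 17) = [0, 4, 2, 3, 15, 5, 6, 7, 17, 9, 8, 11, 10, 13, 14, 12, 16, 1]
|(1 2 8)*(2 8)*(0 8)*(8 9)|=4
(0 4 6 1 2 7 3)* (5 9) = (0 4 6 1 2 7 3)(5 9) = [4, 2, 7, 0, 6, 9, 1, 3, 8, 5]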